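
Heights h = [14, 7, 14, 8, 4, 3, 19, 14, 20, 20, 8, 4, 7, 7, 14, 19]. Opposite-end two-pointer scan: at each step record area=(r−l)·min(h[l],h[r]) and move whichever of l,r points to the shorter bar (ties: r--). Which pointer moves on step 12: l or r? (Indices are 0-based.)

r

[0,15] min(14,19)*15=210 best=210 * → l++
[1,15] min(7,19)*14=98 best=210 → l++
[2,15] min(14,19)*13=182 best=210 → l++
[3,15] min(8,19)*12=96 best=210 → l++
[4,15] min(4,19)*11=44 best=210 → l++
[5,15] min(3,19)*10=30 best=210 → l++
[6,15] min(19,19)*9=171 best=210 → r--
[6,14] min(19,14)*8=112 best=210 → r--
[6,13] min(19,7)*7=49 best=210 → r--
[6,12] min(19,7)*6=42 best=210 → r--
[6,11] min(19,4)*5=20 best=210 → r--
[6,10] min(19,8)*4=32 best=210 → r--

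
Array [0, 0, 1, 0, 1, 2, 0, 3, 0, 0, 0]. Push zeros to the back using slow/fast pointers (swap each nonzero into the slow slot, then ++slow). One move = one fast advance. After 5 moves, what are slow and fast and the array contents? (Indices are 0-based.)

(s=0,f=0) a[fast]=0 → fast++
(s=0,f=1) a[fast]=0 → fast++
(s=0,f=2) a[fast]=1≠0 swap→a[0]=1 → slow++,fast++
(s=1,f=3) a[fast]=0 → fast++
(s=1,f=4) a[fast]=1≠0 swap→a[1]=1 → slow++,fast++

slow=2, fast=5, a=[1, 1, 0, 0, 0, 2, 0, 3, 0, 0, 0]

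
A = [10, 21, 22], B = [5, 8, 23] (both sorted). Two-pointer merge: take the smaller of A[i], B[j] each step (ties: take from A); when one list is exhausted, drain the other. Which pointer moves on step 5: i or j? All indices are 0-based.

i

i=0 j=0: A[i]=10>B[j]=5 take 5, j++
i=0 j=1: A[i]=10>B[j]=8 take 8, j++
i=0 j=2: A[i]=10<=B[j]=23 take 10, i++
i=1 j=2: A[i]=21<=B[j]=23 take 21, i++
i=2 j=2: A[i]=22<=B[j]=23 take 22, i++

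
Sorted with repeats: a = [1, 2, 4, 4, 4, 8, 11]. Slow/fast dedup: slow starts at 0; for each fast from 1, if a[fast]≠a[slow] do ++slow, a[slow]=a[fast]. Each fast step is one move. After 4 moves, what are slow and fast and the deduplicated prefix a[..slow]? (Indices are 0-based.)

slow=0 fast=1: a[fast]=2≠a[slow]=1 write a[1]=2, slow++,fast++
slow=1 fast=2: a[fast]=4≠a[slow]=2 write a[2]=4, slow++,fast++
slow=2 fast=3: a[fast]=4=a[slow] dup, fast++
slow=2 fast=4: a[fast]=4=a[slow] dup, fast++

slow=2, fast=5, prefix=[1, 2, 4]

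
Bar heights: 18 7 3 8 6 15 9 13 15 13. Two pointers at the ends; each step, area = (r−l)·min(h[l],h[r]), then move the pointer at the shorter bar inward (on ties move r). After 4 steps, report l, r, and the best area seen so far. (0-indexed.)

l=0, r=5, best area=120

[0,9] min(18,13)*9=117 best=117 * → r--
[0,8] min(18,15)*8=120 best=120 * → r--
[0,7] min(18,13)*7=91 best=120 → r--
[0,6] min(18,9)*6=54 best=120 → r--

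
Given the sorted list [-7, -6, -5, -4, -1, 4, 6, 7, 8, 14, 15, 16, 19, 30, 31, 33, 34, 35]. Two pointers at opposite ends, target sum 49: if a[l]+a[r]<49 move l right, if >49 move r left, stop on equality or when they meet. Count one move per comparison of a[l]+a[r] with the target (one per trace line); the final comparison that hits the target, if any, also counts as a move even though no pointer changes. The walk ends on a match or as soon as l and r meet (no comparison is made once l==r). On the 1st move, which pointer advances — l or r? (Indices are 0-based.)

l

l=0 r=17: -7+35=28 <49, l++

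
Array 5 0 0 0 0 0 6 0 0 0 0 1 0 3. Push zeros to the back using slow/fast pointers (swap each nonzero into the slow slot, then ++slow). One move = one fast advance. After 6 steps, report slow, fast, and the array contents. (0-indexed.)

(s=0,f=0) a[fast]=5≠0 swap→a[0]=5 → slow++,fast++
(s=1,f=1) a[fast]=0 → fast++
(s=1,f=2) a[fast]=0 → fast++
(s=1,f=3) a[fast]=0 → fast++
(s=1,f=4) a[fast]=0 → fast++
(s=1,f=5) a[fast]=0 → fast++

slow=1, fast=6, a=[5, 0, 0, 0, 0, 0, 6, 0, 0, 0, 0, 1, 0, 3]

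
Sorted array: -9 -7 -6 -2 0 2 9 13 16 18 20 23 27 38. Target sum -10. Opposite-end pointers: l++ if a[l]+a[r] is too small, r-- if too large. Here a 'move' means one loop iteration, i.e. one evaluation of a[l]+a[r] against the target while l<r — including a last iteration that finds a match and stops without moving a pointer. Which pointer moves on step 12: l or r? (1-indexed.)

[1,14] -9+38=29 >-10 → r--
[1,13] -9+27=18 >-10 → r--
[1,12] -9+23=14 >-10 → r--
[1,11] -9+20=11 >-10 → r--
[1,10] -9+18=9 >-10 → r--
[1,9] -9+16=7 >-10 → r--
[1,8] -9+13=4 >-10 → r--
[1,7] -9+9=0 >-10 → r--
[1,6] -9+2=-7 >-10 → r--
[1,5] -9+0=-9 >-10 → r--
[1,4] -9+-2=-11 <-10 → l++
[2,4] -7+-2=-9 >-10 → r--

r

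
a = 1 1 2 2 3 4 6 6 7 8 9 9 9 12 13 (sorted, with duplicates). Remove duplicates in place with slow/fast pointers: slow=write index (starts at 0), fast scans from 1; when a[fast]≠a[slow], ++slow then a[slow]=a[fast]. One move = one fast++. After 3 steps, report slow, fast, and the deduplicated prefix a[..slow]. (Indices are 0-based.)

slow=1, fast=4, prefix=[1, 2]

slow=0 fast=1: a[fast]=1=a[slow] dup, fast++
slow=0 fast=2: a[fast]=2≠a[slow]=1 write a[1]=2, slow++,fast++
slow=1 fast=3: a[fast]=2=a[slow] dup, fast++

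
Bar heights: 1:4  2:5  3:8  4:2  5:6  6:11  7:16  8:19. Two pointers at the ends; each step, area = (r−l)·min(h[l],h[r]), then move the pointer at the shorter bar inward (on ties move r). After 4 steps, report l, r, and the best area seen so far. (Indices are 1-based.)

l=1 r=8: min(4,19)*7=28 best=28 *, l++
l=2 r=8: min(5,19)*6=30 best=30 *, l++
l=3 r=8: min(8,19)*5=40 best=40 *, l++
l=4 r=8: min(2,19)*4=8 best=40, l++

l=5, r=8, best area=40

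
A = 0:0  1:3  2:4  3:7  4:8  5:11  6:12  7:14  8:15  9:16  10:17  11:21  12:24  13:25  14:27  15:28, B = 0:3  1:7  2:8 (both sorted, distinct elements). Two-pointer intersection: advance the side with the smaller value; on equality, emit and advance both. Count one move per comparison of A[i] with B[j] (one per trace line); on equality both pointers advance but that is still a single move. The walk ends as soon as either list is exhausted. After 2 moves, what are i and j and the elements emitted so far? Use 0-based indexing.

i=2, j=1, emitted=[3]

[i=0,j=0] 0<3 → i++
[i=1,j=0] 3==3 emit → i++,j++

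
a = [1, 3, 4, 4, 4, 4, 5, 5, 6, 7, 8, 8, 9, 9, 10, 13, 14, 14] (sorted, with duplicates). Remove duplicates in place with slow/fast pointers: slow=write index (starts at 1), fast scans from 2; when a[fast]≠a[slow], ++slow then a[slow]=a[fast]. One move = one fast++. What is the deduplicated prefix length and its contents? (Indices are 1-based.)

length 11; prefix = [1, 3, 4, 5, 6, 7, 8, 9, 10, 13, 14]

(s=1,f=2) a[fast]=3≠a[slow]=1 write a[2]=3 → slow++,fast++
(s=2,f=3) a[fast]=4≠a[slow]=3 write a[3]=4 → slow++,fast++
(s=3,f=4) a[fast]=4=a[slow] dup → fast++
(s=3,f=5) a[fast]=4=a[slow] dup → fast++
(s=3,f=6) a[fast]=4=a[slow] dup → fast++
(s=3,f=7) a[fast]=5≠a[slow]=4 write a[4]=5 → slow++,fast++
(s=4,f=8) a[fast]=5=a[slow] dup → fast++
(s=4,f=9) a[fast]=6≠a[slow]=5 write a[5]=6 → slow++,fast++
(s=5,f=10) a[fast]=7≠a[slow]=6 write a[6]=7 → slow++,fast++
(s=6,f=11) a[fast]=8≠a[slow]=7 write a[7]=8 → slow++,fast++
(s=7,f=12) a[fast]=8=a[slow] dup → fast++
(s=7,f=13) a[fast]=9≠a[slow]=8 write a[8]=9 → slow++,fast++
(s=8,f=14) a[fast]=9=a[slow] dup → fast++
(s=8,f=15) a[fast]=10≠a[slow]=9 write a[9]=10 → slow++,fast++
(s=9,f=16) a[fast]=13≠a[slow]=10 write a[10]=13 → slow++,fast++
(s=10,f=17) a[fast]=14≠a[slow]=13 write a[11]=14 → slow++,fast++
(s=11,f=18) a[fast]=14=a[slow] dup → fast++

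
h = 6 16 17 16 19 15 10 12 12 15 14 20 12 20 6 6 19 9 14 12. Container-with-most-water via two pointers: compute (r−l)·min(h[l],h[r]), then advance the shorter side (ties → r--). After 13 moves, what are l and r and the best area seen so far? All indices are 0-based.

l=0 r=19: min(6,12)*19=114 best=114 *, l++
l=1 r=19: min(16,12)*18=216 best=216 *, r--
l=1 r=18: min(16,14)*17=238 best=238 *, r--
l=1 r=17: min(16,9)*16=144 best=238, r--
l=1 r=16: min(16,19)*15=240 best=240 *, l++
l=2 r=16: min(17,19)*14=238 best=240, l++
l=3 r=16: min(16,19)*13=208 best=240, l++
l=4 r=16: min(19,19)*12=228 best=240, r--
l=4 r=15: min(19,6)*11=66 best=240, r--
l=4 r=14: min(19,6)*10=60 best=240, r--
l=4 r=13: min(19,20)*9=171 best=240, l++
l=5 r=13: min(15,20)*8=120 best=240, l++
l=6 r=13: min(10,20)*7=70 best=240, l++

l=7, r=13, best area=240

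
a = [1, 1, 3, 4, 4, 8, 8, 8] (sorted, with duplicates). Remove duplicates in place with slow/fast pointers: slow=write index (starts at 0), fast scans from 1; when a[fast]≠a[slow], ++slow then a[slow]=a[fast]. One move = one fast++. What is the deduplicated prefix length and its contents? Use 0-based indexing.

(s=0,f=1) a[fast]=1=a[slow] dup → fast++
(s=0,f=2) a[fast]=3≠a[slow]=1 write a[1]=3 → slow++,fast++
(s=1,f=3) a[fast]=4≠a[slow]=3 write a[2]=4 → slow++,fast++
(s=2,f=4) a[fast]=4=a[slow] dup → fast++
(s=2,f=5) a[fast]=8≠a[slow]=4 write a[3]=8 → slow++,fast++
(s=3,f=6) a[fast]=8=a[slow] dup → fast++
(s=3,f=7) a[fast]=8=a[slow] dup → fast++

length 4; prefix = [1, 3, 4, 8]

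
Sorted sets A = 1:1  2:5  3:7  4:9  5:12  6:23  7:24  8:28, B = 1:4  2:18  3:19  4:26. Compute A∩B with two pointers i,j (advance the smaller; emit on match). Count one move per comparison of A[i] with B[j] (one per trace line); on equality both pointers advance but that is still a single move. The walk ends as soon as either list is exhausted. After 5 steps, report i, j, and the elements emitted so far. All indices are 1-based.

[i=1,j=1] 1<4 → i++
[i=2,j=1] 5>4 → j++
[i=2,j=2] 5<18 → i++
[i=3,j=2] 7<18 → i++
[i=4,j=2] 9<18 → i++

i=5, j=2, emitted=[]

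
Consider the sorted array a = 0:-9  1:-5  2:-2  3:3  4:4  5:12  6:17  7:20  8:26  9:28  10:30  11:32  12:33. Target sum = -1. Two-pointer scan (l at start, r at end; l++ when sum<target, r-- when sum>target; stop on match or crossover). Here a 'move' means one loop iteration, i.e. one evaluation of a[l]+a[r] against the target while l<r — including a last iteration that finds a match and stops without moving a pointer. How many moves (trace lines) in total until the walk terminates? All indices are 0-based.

[0,12] -9+33=24 >-1 → r--
[0,11] -9+32=23 >-1 → r--
[0,10] -9+30=21 >-1 → r--
[0,9] -9+28=19 >-1 → r--
[0,8] -9+26=17 >-1 → r--
[0,7] -9+20=11 >-1 → r--
[0,6] -9+17=8 >-1 → r--
[0,5] -9+12=3 >-1 → r--
[0,4] -9+4=-5 <-1 → l++
[1,4] -5+4=-1 → found

10 moves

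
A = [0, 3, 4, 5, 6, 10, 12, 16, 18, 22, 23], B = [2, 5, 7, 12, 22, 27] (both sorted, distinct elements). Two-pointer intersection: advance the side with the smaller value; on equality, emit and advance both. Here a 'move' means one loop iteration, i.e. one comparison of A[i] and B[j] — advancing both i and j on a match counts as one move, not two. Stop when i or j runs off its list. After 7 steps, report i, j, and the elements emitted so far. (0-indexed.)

i=0 j=0: 0<2, i++
i=1 j=0: 3>2, j++
i=1 j=1: 3<5, i++
i=2 j=1: 4<5, i++
i=3 j=1: 5==5 emit, i++,j++
i=4 j=2: 6<7, i++
i=5 j=2: 10>7, j++

i=5, j=3, emitted=[5]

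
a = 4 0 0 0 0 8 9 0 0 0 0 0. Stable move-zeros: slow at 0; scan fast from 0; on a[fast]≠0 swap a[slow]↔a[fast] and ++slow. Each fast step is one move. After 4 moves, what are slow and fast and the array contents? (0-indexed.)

slow=0 fast=0: a[fast]=4≠0 swap→a[0]=4, slow++,fast++
slow=1 fast=1: a[fast]=0, fast++
slow=1 fast=2: a[fast]=0, fast++
slow=1 fast=3: a[fast]=0, fast++

slow=1, fast=4, a=[4, 0, 0, 0, 0, 8, 9, 0, 0, 0, 0, 0]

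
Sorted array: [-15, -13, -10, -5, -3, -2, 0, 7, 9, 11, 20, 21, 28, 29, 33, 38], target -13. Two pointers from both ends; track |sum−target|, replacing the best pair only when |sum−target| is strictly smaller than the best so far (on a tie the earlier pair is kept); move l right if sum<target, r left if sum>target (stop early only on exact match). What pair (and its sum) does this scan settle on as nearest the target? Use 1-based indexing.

pair (-13, 0) with sum -13 (|Δ|=0)

l=1 r=16: -15+38=23 d=36 *, r--
l=1 r=15: -15+33=18 d=31 *, r--
l=1 r=14: -15+29=14 d=27 *, r--
l=1 r=13: -15+28=13 d=26 *, r--
l=1 r=12: -15+21=6 d=19 *, r--
l=1 r=11: -15+20=5 d=18 *, r--
l=1 r=10: -15+11=-4 d=9 *, r--
l=1 r=9: -15+9=-6 d=7 *, r--
l=1 r=8: -15+7=-8 d=5 *, r--
l=1 r=7: -15+0=-15 d=2 *, l++
l=2 r=7: -13+0=-13 d=0 *, stop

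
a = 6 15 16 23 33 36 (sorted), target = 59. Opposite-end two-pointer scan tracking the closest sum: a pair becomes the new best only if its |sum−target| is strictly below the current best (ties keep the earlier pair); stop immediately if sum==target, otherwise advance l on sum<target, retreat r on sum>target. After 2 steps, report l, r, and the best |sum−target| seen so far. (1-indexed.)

l=3, r=6, best |Δ|=8

l=1 r=6: 6+36=42 d=17 *, l++
l=2 r=6: 15+36=51 d=8 *, l++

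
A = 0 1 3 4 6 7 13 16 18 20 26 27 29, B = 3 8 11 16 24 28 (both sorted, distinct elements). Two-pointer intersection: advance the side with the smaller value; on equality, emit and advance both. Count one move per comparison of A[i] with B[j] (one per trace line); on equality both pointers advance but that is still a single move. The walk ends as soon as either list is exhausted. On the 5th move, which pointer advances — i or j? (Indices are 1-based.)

i=1 j=1: 0<3, i++
i=2 j=1: 1<3, i++
i=3 j=1: 3==3 emit, i++,j++
i=4 j=2: 4<8, i++
i=5 j=2: 6<8, i++

i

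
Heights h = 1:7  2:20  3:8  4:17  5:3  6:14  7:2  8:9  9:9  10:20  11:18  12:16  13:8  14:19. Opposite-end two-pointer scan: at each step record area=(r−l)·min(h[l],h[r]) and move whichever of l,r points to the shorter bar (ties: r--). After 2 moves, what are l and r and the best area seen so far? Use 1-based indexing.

l=2, r=13, best area=228

[1,14] min(7,19)*13=91 best=91 * → l++
[2,14] min(20,19)*12=228 best=228 * → r--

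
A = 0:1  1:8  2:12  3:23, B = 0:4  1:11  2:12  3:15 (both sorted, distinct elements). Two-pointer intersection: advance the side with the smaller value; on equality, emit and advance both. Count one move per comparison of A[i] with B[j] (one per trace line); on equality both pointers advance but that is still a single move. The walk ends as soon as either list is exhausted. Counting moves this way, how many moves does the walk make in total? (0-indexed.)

i=0 j=0: 1<4, i++
i=1 j=0: 8>4, j++
i=1 j=1: 8<11, i++
i=2 j=1: 12>11, j++
i=2 j=2: 12==12 emit, i++,j++
i=3 j=3: 23>15, j++

6 moves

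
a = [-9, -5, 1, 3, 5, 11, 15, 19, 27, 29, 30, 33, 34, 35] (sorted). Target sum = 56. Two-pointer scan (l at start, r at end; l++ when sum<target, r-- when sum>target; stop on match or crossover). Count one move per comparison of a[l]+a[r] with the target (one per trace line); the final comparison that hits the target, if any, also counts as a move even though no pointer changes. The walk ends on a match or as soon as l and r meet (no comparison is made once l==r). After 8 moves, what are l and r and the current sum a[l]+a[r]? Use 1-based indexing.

l=9, r=14, sum=62

l=1 r=14: -9+35=26 <56, l++
l=2 r=14: -5+35=30 <56, l++
l=3 r=14: 1+35=36 <56, l++
l=4 r=14: 3+35=38 <56, l++
l=5 r=14: 5+35=40 <56, l++
l=6 r=14: 11+35=46 <56, l++
l=7 r=14: 15+35=50 <56, l++
l=8 r=14: 19+35=54 <56, l++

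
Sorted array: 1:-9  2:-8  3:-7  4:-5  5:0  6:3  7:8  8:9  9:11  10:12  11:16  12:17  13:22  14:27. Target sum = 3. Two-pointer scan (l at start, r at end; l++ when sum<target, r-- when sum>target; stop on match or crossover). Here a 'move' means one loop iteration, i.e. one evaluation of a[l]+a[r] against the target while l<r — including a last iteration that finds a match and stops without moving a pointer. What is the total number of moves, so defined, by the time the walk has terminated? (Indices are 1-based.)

5 moves

[1,14] -9+27=18 >3 → r--
[1,13] -9+22=13 >3 → r--
[1,12] -9+17=8 >3 → r--
[1,11] -9+16=7 >3 → r--
[1,10] -9+12=3 → found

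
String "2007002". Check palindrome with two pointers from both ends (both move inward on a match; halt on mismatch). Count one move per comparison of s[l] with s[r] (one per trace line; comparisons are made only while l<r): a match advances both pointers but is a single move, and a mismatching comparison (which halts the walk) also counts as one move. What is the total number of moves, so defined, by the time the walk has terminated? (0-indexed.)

3 moves

l=0 r=6: '2'=='2', l++,r--
l=1 r=5: '0'=='0', l++,r--
l=2 r=4: '0'=='0', l++,r--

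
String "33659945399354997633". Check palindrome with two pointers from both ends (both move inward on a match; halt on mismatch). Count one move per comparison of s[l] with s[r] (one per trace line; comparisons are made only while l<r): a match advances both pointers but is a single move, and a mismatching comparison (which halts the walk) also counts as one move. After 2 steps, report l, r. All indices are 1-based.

[1,20] '3'=='3' → l++,r--
[2,19] '3'=='3' → l++,r--

l=3, r=18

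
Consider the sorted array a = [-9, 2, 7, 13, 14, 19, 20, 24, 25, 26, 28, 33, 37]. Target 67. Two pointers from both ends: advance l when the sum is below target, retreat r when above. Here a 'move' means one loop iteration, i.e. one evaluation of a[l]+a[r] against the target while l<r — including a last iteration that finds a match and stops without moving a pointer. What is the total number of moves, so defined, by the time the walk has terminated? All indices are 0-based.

12 moves

[0,12] -9+37=28 <67 → l++
[1,12] 2+37=39 <67 → l++
[2,12] 7+37=44 <67 → l++
[3,12] 13+37=50 <67 → l++
[4,12] 14+37=51 <67 → l++
[5,12] 19+37=56 <67 → l++
[6,12] 20+37=57 <67 → l++
[7,12] 24+37=61 <67 → l++
[8,12] 25+37=62 <67 → l++
[9,12] 26+37=63 <67 → l++
[10,12] 28+37=65 <67 → l++
[11,12] 33+37=70 >67 → r--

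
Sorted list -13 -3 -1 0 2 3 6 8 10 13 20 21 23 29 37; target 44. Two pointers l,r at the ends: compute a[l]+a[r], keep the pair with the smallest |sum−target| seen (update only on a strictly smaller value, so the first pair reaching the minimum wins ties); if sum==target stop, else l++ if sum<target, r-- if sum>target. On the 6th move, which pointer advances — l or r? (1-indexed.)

l

[1,15] -13+37=24 d=20 * → l++
[2,15] -3+37=34 d=10 * → l++
[3,15] -1+37=36 d=8 * → l++
[4,15] 0+37=37 d=7 * → l++
[5,15] 2+37=39 d=5 * → l++
[6,15] 3+37=40 d=4 * → l++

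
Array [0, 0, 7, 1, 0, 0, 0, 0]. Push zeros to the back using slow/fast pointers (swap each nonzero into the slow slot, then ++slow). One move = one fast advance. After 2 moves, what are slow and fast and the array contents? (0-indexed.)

(s=0,f=0) a[fast]=0 → fast++
(s=0,f=1) a[fast]=0 → fast++

slow=0, fast=2, a=[0, 0, 7, 1, 0, 0, 0, 0]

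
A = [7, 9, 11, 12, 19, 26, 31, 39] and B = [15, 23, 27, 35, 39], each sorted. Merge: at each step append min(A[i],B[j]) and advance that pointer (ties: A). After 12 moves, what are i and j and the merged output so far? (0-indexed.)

i=8, j=4, merged so far=[7, 9, 11, 12, 15, 19, 23, 26, 27, 31, 35, 39]

[i=0,j=0] A[i]=7<=B[j]=15 take 7 → i++
[i=1,j=0] A[i]=9<=B[j]=15 take 9 → i++
[i=2,j=0] A[i]=11<=B[j]=15 take 11 → i++
[i=3,j=0] A[i]=12<=B[j]=15 take 12 → i++
[i=4,j=0] A[i]=19>B[j]=15 take 15 → j++
[i=4,j=1] A[i]=19<=B[j]=23 take 19 → i++
[i=5,j=1] A[i]=26>B[j]=23 take 23 → j++
[i=5,j=2] A[i]=26<=B[j]=27 take 26 → i++
[i=6,j=2] A[i]=31>B[j]=27 take 27 → j++
[i=6,j=3] A[i]=31<=B[j]=35 take 31 → i++
[i=7,j=3] A[i]=39>B[j]=35 take 35 → j++
[i=7,j=4] A[i]=39<=B[j]=39 take 39 → i++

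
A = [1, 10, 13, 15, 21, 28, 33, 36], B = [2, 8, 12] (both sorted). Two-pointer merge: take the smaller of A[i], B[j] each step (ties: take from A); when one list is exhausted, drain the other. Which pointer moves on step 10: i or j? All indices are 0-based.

i

[i=0,j=0] A[i]=1<=B[j]=2 take 1 → i++
[i=1,j=0] A[i]=10>B[j]=2 take 2 → j++
[i=1,j=1] A[i]=10>B[j]=8 take 8 → j++
[i=1,j=2] A[i]=10<=B[j]=12 take 10 → i++
[i=2,j=2] A[i]=13>B[j]=12 take 12 → j++
[i=2,j=3] B done, take A[i]=13 → i++
[i=3,j=3] B done, take A[i]=15 → i++
[i=4,j=3] B done, take A[i]=21 → i++
[i=5,j=3] B done, take A[i]=28 → i++
[i=6,j=3] B done, take A[i]=33 → i++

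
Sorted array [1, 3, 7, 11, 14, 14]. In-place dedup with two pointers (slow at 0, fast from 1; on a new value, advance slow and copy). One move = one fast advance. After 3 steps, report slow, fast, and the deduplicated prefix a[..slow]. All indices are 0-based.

(s=0,f=1) a[fast]=3≠a[slow]=1 write a[1]=3 → slow++,fast++
(s=1,f=2) a[fast]=7≠a[slow]=3 write a[2]=7 → slow++,fast++
(s=2,f=3) a[fast]=11≠a[slow]=7 write a[3]=11 → slow++,fast++

slow=3, fast=4, prefix=[1, 3, 7, 11]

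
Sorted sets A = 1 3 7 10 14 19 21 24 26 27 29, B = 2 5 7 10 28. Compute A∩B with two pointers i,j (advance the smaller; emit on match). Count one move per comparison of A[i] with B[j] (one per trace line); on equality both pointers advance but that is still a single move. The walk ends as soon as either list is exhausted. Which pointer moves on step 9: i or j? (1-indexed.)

i

i=1 j=1: 1<2, i++
i=2 j=1: 3>2, j++
i=2 j=2: 3<5, i++
i=3 j=2: 7>5, j++
i=3 j=3: 7==7 emit, i++,j++
i=4 j=4: 10==10 emit, i++,j++
i=5 j=5: 14<28, i++
i=6 j=5: 19<28, i++
i=7 j=5: 21<28, i++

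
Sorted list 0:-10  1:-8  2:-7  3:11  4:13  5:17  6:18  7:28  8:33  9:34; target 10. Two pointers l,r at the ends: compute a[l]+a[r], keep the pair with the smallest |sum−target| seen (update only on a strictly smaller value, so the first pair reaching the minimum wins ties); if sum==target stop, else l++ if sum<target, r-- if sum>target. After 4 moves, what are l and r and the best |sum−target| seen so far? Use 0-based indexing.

l=0 r=9: -10+34=24 d=14 *, r--
l=0 r=8: -10+33=23 d=13 *, r--
l=0 r=7: -10+28=18 d=8 *, r--
l=0 r=6: -10+18=8 d=2 *, l++

l=1, r=6, best |Δ|=2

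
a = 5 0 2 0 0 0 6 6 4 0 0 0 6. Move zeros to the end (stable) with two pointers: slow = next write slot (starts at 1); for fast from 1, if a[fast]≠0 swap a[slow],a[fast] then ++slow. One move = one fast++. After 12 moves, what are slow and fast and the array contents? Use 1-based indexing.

slow=6, fast=13, a=[5, 2, 6, 6, 4, 0, 0, 0, 0, 0, 0, 0, 6]

slow=1 fast=1: a[fast]=5≠0 swap→a[1]=5, slow++,fast++
slow=2 fast=2: a[fast]=0, fast++
slow=2 fast=3: a[fast]=2≠0 swap→a[2]=2, slow++,fast++
slow=3 fast=4: a[fast]=0, fast++
slow=3 fast=5: a[fast]=0, fast++
slow=3 fast=6: a[fast]=0, fast++
slow=3 fast=7: a[fast]=6≠0 swap→a[3]=6, slow++,fast++
slow=4 fast=8: a[fast]=6≠0 swap→a[4]=6, slow++,fast++
slow=5 fast=9: a[fast]=4≠0 swap→a[5]=4, slow++,fast++
slow=6 fast=10: a[fast]=0, fast++
slow=6 fast=11: a[fast]=0, fast++
slow=6 fast=12: a[fast]=0, fast++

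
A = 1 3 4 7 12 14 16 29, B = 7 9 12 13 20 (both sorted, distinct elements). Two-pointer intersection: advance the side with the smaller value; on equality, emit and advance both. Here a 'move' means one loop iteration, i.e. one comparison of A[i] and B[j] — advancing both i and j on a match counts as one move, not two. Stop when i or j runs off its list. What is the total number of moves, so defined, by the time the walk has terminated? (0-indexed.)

10 moves

i=0 j=0: 1<7, i++
i=1 j=0: 3<7, i++
i=2 j=0: 4<7, i++
i=3 j=0: 7==7 emit, i++,j++
i=4 j=1: 12>9, j++
i=4 j=2: 12==12 emit, i++,j++
i=5 j=3: 14>13, j++
i=5 j=4: 14<20, i++
i=6 j=4: 16<20, i++
i=7 j=4: 29>20, j++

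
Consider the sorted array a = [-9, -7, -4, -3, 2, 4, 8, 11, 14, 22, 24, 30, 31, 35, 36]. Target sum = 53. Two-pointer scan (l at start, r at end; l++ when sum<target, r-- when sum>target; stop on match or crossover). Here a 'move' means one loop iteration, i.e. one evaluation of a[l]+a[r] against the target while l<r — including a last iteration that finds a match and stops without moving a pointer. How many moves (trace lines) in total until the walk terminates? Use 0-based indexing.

12 moves

[0,14] -9+36=27 <53 → l++
[1,14] -7+36=29 <53 → l++
[2,14] -4+36=32 <53 → l++
[3,14] -3+36=33 <53 → l++
[4,14] 2+36=38 <53 → l++
[5,14] 4+36=40 <53 → l++
[6,14] 8+36=44 <53 → l++
[7,14] 11+36=47 <53 → l++
[8,14] 14+36=50 <53 → l++
[9,14] 22+36=58 >53 → r--
[9,13] 22+35=57 >53 → r--
[9,12] 22+31=53 → found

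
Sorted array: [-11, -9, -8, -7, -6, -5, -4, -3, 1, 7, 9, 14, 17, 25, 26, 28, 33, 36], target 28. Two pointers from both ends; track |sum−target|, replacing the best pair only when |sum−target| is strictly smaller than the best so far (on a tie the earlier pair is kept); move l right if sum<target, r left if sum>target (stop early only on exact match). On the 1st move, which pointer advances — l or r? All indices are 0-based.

l

l=0 r=17: -11+36=25 d=3 *, l++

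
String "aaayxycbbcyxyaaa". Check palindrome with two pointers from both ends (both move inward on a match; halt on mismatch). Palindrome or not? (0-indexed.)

l=0 r=15: 'a'=='a', l++,r--
l=1 r=14: 'a'=='a', l++,r--
l=2 r=13: 'a'=='a', l++,r--
l=3 r=12: 'y'=='y', l++,r--
l=4 r=11: 'x'=='x', l++,r--
l=5 r=10: 'y'=='y', l++,r--
l=6 r=9: 'c'=='c', l++,r--
l=7 r=8: 'b'=='b', l++,r--

palindrome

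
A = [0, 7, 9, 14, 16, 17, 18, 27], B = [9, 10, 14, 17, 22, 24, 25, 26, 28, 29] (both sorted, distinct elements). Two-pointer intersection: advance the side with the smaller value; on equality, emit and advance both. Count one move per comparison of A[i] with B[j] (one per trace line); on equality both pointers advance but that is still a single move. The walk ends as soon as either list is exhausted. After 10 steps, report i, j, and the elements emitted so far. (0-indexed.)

[i=0,j=0] 0<9 → i++
[i=1,j=0] 7<9 → i++
[i=2,j=0] 9==9 emit → i++,j++
[i=3,j=1] 14>10 → j++
[i=3,j=2] 14==14 emit → i++,j++
[i=4,j=3] 16<17 → i++
[i=5,j=3] 17==17 emit → i++,j++
[i=6,j=4] 18<22 → i++
[i=7,j=4] 27>22 → j++
[i=7,j=5] 27>24 → j++

i=7, j=6, emitted=[9, 14, 17]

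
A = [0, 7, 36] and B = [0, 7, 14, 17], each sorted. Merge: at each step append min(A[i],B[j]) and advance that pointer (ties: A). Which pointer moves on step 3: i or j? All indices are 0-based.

i

i=0 j=0: A[i]=0<=B[j]=0 take 0, i++
i=1 j=0: A[i]=7>B[j]=0 take 0, j++
i=1 j=1: A[i]=7<=B[j]=7 take 7, i++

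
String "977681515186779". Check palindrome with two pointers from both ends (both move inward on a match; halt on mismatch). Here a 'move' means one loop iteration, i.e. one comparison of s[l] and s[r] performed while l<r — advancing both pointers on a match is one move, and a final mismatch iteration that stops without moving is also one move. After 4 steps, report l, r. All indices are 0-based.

[0,14] '9'=='9' → l++,r--
[1,13] '7'=='7' → l++,r--
[2,12] '7'=='7' → l++,r--
[3,11] '6'=='6' → l++,r--

l=4, r=10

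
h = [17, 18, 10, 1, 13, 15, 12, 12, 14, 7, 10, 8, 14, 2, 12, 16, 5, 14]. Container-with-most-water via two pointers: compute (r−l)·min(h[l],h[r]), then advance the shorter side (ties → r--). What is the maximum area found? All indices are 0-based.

max area = 240

l=0 r=17: min(17,14)*17=238 best=238 *, r--
l=0 r=16: min(17,5)*16=80 best=238, r--
l=0 r=15: min(17,16)*15=240 best=240 *, r--
l=0 r=14: min(17,12)*14=168 best=240, r--
l=0 r=13: min(17,2)*13=26 best=240, r--
l=0 r=12: min(17,14)*12=168 best=240, r--
l=0 r=11: min(17,8)*11=88 best=240, r--
l=0 r=10: min(17,10)*10=100 best=240, r--
l=0 r=9: min(17,7)*9=63 best=240, r--
l=0 r=8: min(17,14)*8=112 best=240, r--
l=0 r=7: min(17,12)*7=84 best=240, r--
l=0 r=6: min(17,12)*6=72 best=240, r--
l=0 r=5: min(17,15)*5=75 best=240, r--
l=0 r=4: min(17,13)*4=52 best=240, r--
l=0 r=3: min(17,1)*3=3 best=240, r--
l=0 r=2: min(17,10)*2=20 best=240, r--
l=0 r=1: min(17,18)*1=17 best=240, l++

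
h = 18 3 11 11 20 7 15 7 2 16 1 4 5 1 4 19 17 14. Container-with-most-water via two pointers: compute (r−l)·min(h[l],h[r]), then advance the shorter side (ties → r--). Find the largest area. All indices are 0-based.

max area = 272

l=0 r=17: min(18,14)*17=238 best=238 *, r--
l=0 r=16: min(18,17)*16=272 best=272 *, r--
l=0 r=15: min(18,19)*15=270 best=272, l++
l=1 r=15: min(3,19)*14=42 best=272, l++
l=2 r=15: min(11,19)*13=143 best=272, l++
l=3 r=15: min(11,19)*12=132 best=272, l++
l=4 r=15: min(20,19)*11=209 best=272, r--
l=4 r=14: min(20,4)*10=40 best=272, r--
l=4 r=13: min(20,1)*9=9 best=272, r--
l=4 r=12: min(20,5)*8=40 best=272, r--
l=4 r=11: min(20,4)*7=28 best=272, r--
l=4 r=10: min(20,1)*6=6 best=272, r--
l=4 r=9: min(20,16)*5=80 best=272, r--
l=4 r=8: min(20,2)*4=8 best=272, r--
l=4 r=7: min(20,7)*3=21 best=272, r--
l=4 r=6: min(20,15)*2=30 best=272, r--
l=4 r=5: min(20,7)*1=7 best=272, r--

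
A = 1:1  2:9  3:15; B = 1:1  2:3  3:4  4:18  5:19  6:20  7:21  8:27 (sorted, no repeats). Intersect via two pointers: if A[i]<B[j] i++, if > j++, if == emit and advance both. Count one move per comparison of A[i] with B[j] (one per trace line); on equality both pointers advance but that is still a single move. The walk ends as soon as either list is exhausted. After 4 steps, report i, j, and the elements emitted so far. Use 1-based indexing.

i=3, j=4, emitted=[1]

i=1 j=1: 1==1 emit, i++,j++
i=2 j=2: 9>3, j++
i=2 j=3: 9>4, j++
i=2 j=4: 9<18, i++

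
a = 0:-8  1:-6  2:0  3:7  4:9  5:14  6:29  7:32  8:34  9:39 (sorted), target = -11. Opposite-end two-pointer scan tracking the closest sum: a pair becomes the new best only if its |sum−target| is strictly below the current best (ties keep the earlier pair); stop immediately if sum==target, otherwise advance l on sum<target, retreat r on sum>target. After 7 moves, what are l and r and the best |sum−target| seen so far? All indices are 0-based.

[0,9] -8+39=31 d=42 * → r--
[0,8] -8+34=26 d=37 * → r--
[0,7] -8+32=24 d=35 * → r--
[0,6] -8+29=21 d=32 * → r--
[0,5] -8+14=6 d=17 * → r--
[0,4] -8+9=1 d=12 * → r--
[0,3] -8+7=-1 d=10 * → r--

l=0, r=2, best |Δ|=10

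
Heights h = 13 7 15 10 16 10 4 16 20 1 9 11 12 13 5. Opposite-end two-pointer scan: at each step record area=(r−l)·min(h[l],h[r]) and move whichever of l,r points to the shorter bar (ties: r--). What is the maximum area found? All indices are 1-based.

max area = 169

[1,15] min(13,5)*14=70 best=70 * → r--
[1,14] min(13,13)*13=169 best=169 * → r--
[1,13] min(13,12)*12=144 best=169 → r--
[1,12] min(13,11)*11=121 best=169 → r--
[1,11] min(13,9)*10=90 best=169 → r--
[1,10] min(13,1)*9=9 best=169 → r--
[1,9] min(13,20)*8=104 best=169 → l++
[2,9] min(7,20)*7=49 best=169 → l++
[3,9] min(15,20)*6=90 best=169 → l++
[4,9] min(10,20)*5=50 best=169 → l++
[5,9] min(16,20)*4=64 best=169 → l++
[6,9] min(10,20)*3=30 best=169 → l++
[7,9] min(4,20)*2=8 best=169 → l++
[8,9] min(16,20)*1=16 best=169 → l++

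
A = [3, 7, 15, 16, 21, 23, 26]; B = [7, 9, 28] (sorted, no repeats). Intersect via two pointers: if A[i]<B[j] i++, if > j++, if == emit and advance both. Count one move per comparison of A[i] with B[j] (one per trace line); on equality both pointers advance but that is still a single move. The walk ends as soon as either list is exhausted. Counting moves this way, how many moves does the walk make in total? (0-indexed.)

[i=0,j=0] 3<7 → i++
[i=1,j=0] 7==7 emit → i++,j++
[i=2,j=1] 15>9 → j++
[i=2,j=2] 15<28 → i++
[i=3,j=2] 16<28 → i++
[i=4,j=2] 21<28 → i++
[i=5,j=2] 23<28 → i++
[i=6,j=2] 26<28 → i++

8 moves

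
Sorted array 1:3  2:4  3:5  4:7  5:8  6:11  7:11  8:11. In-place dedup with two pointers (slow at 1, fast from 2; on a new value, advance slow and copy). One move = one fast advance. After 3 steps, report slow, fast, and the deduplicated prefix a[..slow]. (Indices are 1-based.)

slow=4, fast=5, prefix=[3, 4, 5, 7]

(s=1,f=2) a[fast]=4≠a[slow]=3 write a[2]=4 → slow++,fast++
(s=2,f=3) a[fast]=5≠a[slow]=4 write a[3]=5 → slow++,fast++
(s=3,f=4) a[fast]=7≠a[slow]=5 write a[4]=7 → slow++,fast++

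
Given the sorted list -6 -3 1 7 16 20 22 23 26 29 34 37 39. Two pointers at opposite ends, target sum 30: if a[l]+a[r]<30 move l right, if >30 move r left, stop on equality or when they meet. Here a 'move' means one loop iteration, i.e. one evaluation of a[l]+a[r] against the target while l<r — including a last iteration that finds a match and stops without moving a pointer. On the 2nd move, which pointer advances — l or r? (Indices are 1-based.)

r

[1,13] -6+39=33 >30 → r--
[1,12] -6+37=31 >30 → r--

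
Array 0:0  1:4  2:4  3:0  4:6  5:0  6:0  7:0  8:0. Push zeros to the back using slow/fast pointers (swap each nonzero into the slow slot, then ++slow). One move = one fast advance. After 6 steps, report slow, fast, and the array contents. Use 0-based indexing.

slow=3, fast=6, a=[4, 4, 6, 0, 0, 0, 0, 0, 0]

(s=0,f=0) a[fast]=0 → fast++
(s=0,f=1) a[fast]=4≠0 swap→a[0]=4 → slow++,fast++
(s=1,f=2) a[fast]=4≠0 swap→a[1]=4 → slow++,fast++
(s=2,f=3) a[fast]=0 → fast++
(s=2,f=4) a[fast]=6≠0 swap→a[2]=6 → slow++,fast++
(s=3,f=5) a[fast]=0 → fast++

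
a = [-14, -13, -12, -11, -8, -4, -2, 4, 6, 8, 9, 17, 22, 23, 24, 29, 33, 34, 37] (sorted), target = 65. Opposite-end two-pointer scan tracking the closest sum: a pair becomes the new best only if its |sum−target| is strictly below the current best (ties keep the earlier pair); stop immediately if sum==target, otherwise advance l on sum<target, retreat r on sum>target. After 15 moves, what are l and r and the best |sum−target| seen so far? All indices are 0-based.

l=15, r=18, best |Δ|=4

[0,18] -14+37=23 d=42 * → l++
[1,18] -13+37=24 d=41 * → l++
[2,18] -12+37=25 d=40 * → l++
[3,18] -11+37=26 d=39 * → l++
[4,18] -8+37=29 d=36 * → l++
[5,18] -4+37=33 d=32 * → l++
[6,18] -2+37=35 d=30 * → l++
[7,18] 4+37=41 d=24 * → l++
[8,18] 6+37=43 d=22 * → l++
[9,18] 8+37=45 d=20 * → l++
[10,18] 9+37=46 d=19 * → l++
[11,18] 17+37=54 d=11 * → l++
[12,18] 22+37=59 d=6 * → l++
[13,18] 23+37=60 d=5 * → l++
[14,18] 24+37=61 d=4 * → l++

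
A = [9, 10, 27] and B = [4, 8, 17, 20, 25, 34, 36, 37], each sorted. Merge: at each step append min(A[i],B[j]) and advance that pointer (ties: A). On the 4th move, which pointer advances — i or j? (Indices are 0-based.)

[i=0,j=0] A[i]=9>B[j]=4 take 4 → j++
[i=0,j=1] A[i]=9>B[j]=8 take 8 → j++
[i=0,j=2] A[i]=9<=B[j]=17 take 9 → i++
[i=1,j=2] A[i]=10<=B[j]=17 take 10 → i++

i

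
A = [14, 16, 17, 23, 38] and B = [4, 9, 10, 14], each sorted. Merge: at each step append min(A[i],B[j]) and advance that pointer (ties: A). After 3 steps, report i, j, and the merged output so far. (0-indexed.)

i=0, j=3, merged so far=[4, 9, 10]

[i=0,j=0] A[i]=14>B[j]=4 take 4 → j++
[i=0,j=1] A[i]=14>B[j]=9 take 9 → j++
[i=0,j=2] A[i]=14>B[j]=10 take 10 → j++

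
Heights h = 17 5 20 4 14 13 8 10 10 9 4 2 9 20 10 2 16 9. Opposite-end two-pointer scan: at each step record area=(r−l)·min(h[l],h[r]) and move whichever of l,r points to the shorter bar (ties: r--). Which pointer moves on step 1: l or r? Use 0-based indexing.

[0,17] min(17,9)*17=153 best=153 * → r--

r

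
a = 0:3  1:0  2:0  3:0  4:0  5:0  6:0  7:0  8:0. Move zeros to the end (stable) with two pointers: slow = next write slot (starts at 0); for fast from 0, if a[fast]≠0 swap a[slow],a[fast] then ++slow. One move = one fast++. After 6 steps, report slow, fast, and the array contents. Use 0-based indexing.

slow=0 fast=0: a[fast]=3≠0 swap→a[0]=3, slow++,fast++
slow=1 fast=1: a[fast]=0, fast++
slow=1 fast=2: a[fast]=0, fast++
slow=1 fast=3: a[fast]=0, fast++
slow=1 fast=4: a[fast]=0, fast++
slow=1 fast=5: a[fast]=0, fast++

slow=1, fast=6, a=[3, 0, 0, 0, 0, 0, 0, 0, 0]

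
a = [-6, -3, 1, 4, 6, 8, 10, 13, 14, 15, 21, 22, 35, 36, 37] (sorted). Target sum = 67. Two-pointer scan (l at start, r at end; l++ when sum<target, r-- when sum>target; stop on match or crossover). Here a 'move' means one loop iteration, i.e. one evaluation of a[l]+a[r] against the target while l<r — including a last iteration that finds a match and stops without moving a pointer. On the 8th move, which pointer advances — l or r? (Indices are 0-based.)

[0,14] -6+37=31 <67 → l++
[1,14] -3+37=34 <67 → l++
[2,14] 1+37=38 <67 → l++
[3,14] 4+37=41 <67 → l++
[4,14] 6+37=43 <67 → l++
[5,14] 8+37=45 <67 → l++
[6,14] 10+37=47 <67 → l++
[7,14] 13+37=50 <67 → l++

l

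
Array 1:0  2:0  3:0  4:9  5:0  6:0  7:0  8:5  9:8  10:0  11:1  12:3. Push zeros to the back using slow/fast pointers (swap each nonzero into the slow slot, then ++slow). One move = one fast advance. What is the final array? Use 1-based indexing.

slow=1 fast=1: a[fast]=0, fast++
slow=1 fast=2: a[fast]=0, fast++
slow=1 fast=3: a[fast]=0, fast++
slow=1 fast=4: a[fast]=9≠0 swap→a[1]=9, slow++,fast++
slow=2 fast=5: a[fast]=0, fast++
slow=2 fast=6: a[fast]=0, fast++
slow=2 fast=7: a[fast]=0, fast++
slow=2 fast=8: a[fast]=5≠0 swap→a[2]=5, slow++,fast++
slow=3 fast=9: a[fast]=8≠0 swap→a[3]=8, slow++,fast++
slow=4 fast=10: a[fast]=0, fast++
slow=4 fast=11: a[fast]=1≠0 swap→a[4]=1, slow++,fast++
slow=5 fast=12: a[fast]=3≠0 swap→a[5]=3, slow++,fast++

[9, 5, 8, 1, 3, 0, 0, 0, 0, 0, 0, 0]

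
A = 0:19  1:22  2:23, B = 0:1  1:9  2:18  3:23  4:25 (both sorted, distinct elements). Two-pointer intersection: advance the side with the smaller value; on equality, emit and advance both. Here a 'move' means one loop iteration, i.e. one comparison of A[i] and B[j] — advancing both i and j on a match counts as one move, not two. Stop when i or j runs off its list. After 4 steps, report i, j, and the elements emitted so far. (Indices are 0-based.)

i=0 j=0: 19>1, j++
i=0 j=1: 19>9, j++
i=0 j=2: 19>18, j++
i=0 j=3: 19<23, i++

i=1, j=3, emitted=[]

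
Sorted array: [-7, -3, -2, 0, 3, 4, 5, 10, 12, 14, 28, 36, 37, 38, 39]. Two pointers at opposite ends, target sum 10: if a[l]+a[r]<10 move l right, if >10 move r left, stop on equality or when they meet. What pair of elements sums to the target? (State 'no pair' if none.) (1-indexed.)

(-2, 12)

[1,15] -7+39=32 >10 → r--
[1,14] -7+38=31 >10 → r--
[1,13] -7+37=30 >10 → r--
[1,12] -7+36=29 >10 → r--
[1,11] -7+28=21 >10 → r--
[1,10] -7+14=7 <10 → l++
[2,10] -3+14=11 >10 → r--
[2,9] -3+12=9 <10 → l++
[3,9] -2+12=10 → found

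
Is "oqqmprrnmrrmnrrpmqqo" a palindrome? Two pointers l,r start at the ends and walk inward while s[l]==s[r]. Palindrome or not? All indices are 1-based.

l=1 r=20: 'o'=='o', l++,r--
l=2 r=19: 'q'=='q', l++,r--
l=3 r=18: 'q'=='q', l++,r--
l=4 r=17: 'm'=='m', l++,r--
l=5 r=16: 'p'=='p', l++,r--
l=6 r=15: 'r'=='r', l++,r--
l=7 r=14: 'r'=='r', l++,r--
l=8 r=13: 'n'=='n', l++,r--
l=9 r=12: 'm'=='m', l++,r--
l=10 r=11: 'r'=='r', l++,r--

palindrome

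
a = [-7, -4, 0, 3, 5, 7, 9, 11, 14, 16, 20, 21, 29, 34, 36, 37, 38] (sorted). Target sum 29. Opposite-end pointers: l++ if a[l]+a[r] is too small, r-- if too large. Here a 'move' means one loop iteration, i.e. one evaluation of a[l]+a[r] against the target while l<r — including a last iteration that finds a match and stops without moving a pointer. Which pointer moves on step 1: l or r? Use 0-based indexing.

r

l=0 r=16: -7+38=31 >29, r--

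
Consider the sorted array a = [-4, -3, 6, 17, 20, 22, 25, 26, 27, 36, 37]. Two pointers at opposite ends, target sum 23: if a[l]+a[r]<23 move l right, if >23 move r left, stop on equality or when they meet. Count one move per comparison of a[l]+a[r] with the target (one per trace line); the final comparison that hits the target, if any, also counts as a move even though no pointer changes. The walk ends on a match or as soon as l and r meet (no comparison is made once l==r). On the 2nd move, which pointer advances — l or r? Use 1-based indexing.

r

[1,11] -4+37=33 >23 → r--
[1,10] -4+36=32 >23 → r--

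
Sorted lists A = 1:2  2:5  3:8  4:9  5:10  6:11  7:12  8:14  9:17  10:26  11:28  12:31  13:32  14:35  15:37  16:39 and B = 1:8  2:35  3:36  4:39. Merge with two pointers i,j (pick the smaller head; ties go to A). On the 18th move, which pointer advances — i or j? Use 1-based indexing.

i=1 j=1: A[i]=2<=B[j]=8 take 2, i++
i=2 j=1: A[i]=5<=B[j]=8 take 5, i++
i=3 j=1: A[i]=8<=B[j]=8 take 8, i++
i=4 j=1: A[i]=9>B[j]=8 take 8, j++
i=4 j=2: A[i]=9<=B[j]=35 take 9, i++
i=5 j=2: A[i]=10<=B[j]=35 take 10, i++
i=6 j=2: A[i]=11<=B[j]=35 take 11, i++
i=7 j=2: A[i]=12<=B[j]=35 take 12, i++
i=8 j=2: A[i]=14<=B[j]=35 take 14, i++
i=9 j=2: A[i]=17<=B[j]=35 take 17, i++
i=10 j=2: A[i]=26<=B[j]=35 take 26, i++
i=11 j=2: A[i]=28<=B[j]=35 take 28, i++
i=12 j=2: A[i]=31<=B[j]=35 take 31, i++
i=13 j=2: A[i]=32<=B[j]=35 take 32, i++
i=14 j=2: A[i]=35<=B[j]=35 take 35, i++
i=15 j=2: A[i]=37>B[j]=35 take 35, j++
i=15 j=3: A[i]=37>B[j]=36 take 36, j++
i=15 j=4: A[i]=37<=B[j]=39 take 37, i++

i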